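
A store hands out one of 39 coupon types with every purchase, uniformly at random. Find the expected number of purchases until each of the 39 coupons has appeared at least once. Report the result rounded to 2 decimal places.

165.89

Split into phases: going from k distinct to k+1 distinct takes on average 39/(39-k) purchases.
E[T] = 39/39 + 39/38 + 39/37 + ... + 39/2 + 39/1 = 39·H_{39}.
H_{39} = 4.254, so E[T] = 165.888.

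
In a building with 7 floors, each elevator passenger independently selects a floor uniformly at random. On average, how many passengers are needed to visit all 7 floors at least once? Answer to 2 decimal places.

18.15

After k distinct floors have appeared, the next passenger gives a new one with probability (7-k)/7, so the expected wait for the (k+1)-th is 7/(7-k).
E[T] = 7/7 + 7/6 + 7/5 + ... + 7/2 + 7/1 = 7·H_{7}.
H_{7} = 2.593, so E[T] = 18.150.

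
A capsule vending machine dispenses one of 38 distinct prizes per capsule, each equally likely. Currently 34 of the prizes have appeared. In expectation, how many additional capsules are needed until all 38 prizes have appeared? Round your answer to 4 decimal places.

79.1667

The wait to go from k to k+1 distinct prizes is geometric with mean 38/(38-k).
Sum over k = 34,...,37: E = 38/4 + 38/3 + 38/2 + 38/1 = 79.16667.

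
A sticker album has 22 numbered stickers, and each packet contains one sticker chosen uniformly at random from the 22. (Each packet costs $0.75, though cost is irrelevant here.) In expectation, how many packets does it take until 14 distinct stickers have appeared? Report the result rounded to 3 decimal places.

Going from k to k+1 distinct takes a geometric number of packets with mean 22/(22-k).
Sum over k = 0,...,13: E = 22/22 + 22/21 + 22/20 + ... + 22/10 + 22/9 = 21.4050.

21.405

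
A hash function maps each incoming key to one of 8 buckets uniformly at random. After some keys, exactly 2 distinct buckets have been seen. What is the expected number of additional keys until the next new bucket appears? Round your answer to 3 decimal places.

Each key yields a new bucket with probability (8-2)/8 = 6/8, so the wait is geometric with mean 8/6.
E = 8/6 = 1.3333.

1.333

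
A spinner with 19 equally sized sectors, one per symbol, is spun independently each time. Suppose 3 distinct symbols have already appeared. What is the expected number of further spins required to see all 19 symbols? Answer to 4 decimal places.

With k distinct symbols already seen, the next new one takes an expected 19/(19-k) spins.
Sum over k = 3,...,18: E = 19/16 + 19/15 + 19/14 + ... + 19/2 + 19/1 = 64.23385.

64.2339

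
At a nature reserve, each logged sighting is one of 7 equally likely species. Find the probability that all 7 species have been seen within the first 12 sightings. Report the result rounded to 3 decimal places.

Let A_i be the event that species i is missing after 12 sightings. By inclusion–exclusion on the A_i,
P(all seen) = Σ_{j=0}^{7} (-1)^j C(7,j)((7-j)/7)^12
= 1.0000 - 1.1009 + 0.3704 - 0.0424 + 0.0013 - 0.0000 + 0.0000 - 0.0000
= 0.2285.

0.228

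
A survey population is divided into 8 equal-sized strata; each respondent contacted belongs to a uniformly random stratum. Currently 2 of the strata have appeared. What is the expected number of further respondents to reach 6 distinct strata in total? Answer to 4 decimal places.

7.6000

The wait to go from k to k+1 distinct strata is geometric with mean 8/(8-k).
Sum over k = 2,...,5: E = 8/6 + 8/5 + 8/4 + 8/3 = 7.60000.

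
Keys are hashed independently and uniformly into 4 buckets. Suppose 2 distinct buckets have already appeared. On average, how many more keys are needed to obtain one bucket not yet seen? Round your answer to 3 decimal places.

The number of keys until the next new bucket is geometric with success probability 2/4, so its mean is 4/2.
E = 4/2 = 2.0000.

2.000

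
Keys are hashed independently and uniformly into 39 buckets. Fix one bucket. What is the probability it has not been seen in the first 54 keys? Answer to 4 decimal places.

Each key misses the fixed bucket with probability (39-1)/39 = 38/39, independently.
P(still missing after 54) = (38/39)^54 = 0.24594.

0.2459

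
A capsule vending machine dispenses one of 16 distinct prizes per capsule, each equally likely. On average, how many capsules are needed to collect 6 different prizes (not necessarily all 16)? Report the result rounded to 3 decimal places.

With k distinct prizes already seen, the next new one arrives after an expected 16/(16-k) capsules.
Sum over k = 0,...,5: E = 16/16 + 16/15 + 16/14 + 16/13 + 16/12 + 16/11 = 7.2282.

7.228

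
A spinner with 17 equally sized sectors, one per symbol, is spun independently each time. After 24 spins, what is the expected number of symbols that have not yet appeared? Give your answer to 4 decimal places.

3.9678

For each symbol, P(unseen after 24) = (16/17)^24 = 0.23340.
By linearity of expectation, E[unseen] = 17·(16/17)^24 = 3.96784.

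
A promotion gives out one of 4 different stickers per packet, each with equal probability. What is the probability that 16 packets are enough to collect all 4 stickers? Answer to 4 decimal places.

By inclusion–exclusion over which stickers are missing,
P(all seen) = Σ_{j=0}^{4} (-1)^j C(4,j)((4-j)/4)^16
= 1.00000 - 0.04009 + 0.00009 - 0.00000 + 0.00000
= 0.96000.

0.9600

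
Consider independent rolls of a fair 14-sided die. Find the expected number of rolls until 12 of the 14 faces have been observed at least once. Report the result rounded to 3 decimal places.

24.522

With k distinct faces already seen, the next new one arrives after an expected 14/(14-k) rolls.
Sum over k = 0,...,11: E = 14/14 + 14/13 + 14/12 + ... + 14/4 + 14/3 = 24.5219.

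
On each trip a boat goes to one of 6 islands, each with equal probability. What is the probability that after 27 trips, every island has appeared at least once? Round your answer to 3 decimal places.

0.957

By inclusion–exclusion over which islands are missing,
P(all seen) = Σ_{j=0}^{6} (-1)^j C(6,j)((6-j)/6)^27
= 1.0000 - 0.0437 + 0.0003 - 0.0000 + 0.0000 - 0.0000 + 0.0000
= 0.9566.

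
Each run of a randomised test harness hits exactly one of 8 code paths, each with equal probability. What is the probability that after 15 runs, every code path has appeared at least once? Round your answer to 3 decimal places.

By inclusion–exclusion over which code paths are missing,
P(all seen) = Σ_{j=0}^{8} (-1)^j C(8,j)((8-j)/8)^15
= 1.0000 - 1.0795 + 0.3742 - 0.0486 + 0.0021 - 0.0000 + 0.0000 - 0.0000 + 0.0000
= 0.2482.

0.248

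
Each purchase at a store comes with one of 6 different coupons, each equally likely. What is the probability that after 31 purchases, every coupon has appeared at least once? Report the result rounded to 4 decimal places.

0.9790

Let A_i be the event that coupon i is missing after 31 purchases. By inclusion–exclusion on the A_i,
P(all seen) = Σ_{j=0}^{6} (-1)^j C(6,j)((6-j)/6)^31
= 1.00000 - 0.02106 + 0.00005 - 0.00000 + 0.00000 - 0.00000 + 0.00000
= 0.97899.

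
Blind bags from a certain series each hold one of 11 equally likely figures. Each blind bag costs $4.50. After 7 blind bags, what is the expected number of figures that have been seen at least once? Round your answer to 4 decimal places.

For each figure, P(seen in 7 blind bags) = 1 - (10/11)^7 = 0.48684.
By linearity of expectation, E[distinct seen] = 11·(1 - (10/11)^7) = 5.35526.

5.3553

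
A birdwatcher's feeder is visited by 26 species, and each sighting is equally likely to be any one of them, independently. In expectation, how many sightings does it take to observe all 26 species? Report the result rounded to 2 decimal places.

100.21

The wait to go from k to k+1 distinct species is geometric with mean 26/(26-k).
E[T] = 26/26 + 26/25 + 26/24 + ... + 26/2 + 26/1 = 26·H_{26}.
H_{26} = 3.854, so E[T] = 100.215.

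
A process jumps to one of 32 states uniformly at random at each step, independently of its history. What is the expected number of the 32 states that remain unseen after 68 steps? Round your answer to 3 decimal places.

For each state, P(unseen after 68) = (31/32)^68 = 0.1155.
By linearity of expectation, E[unseen] = 32·(31/32)^68 = 3.6944.

3.694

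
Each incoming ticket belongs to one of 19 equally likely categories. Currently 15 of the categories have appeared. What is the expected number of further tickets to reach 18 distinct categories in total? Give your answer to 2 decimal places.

20.58

With k distinct categories already seen, the next new one takes an expected 19/(19-k) tickets.
Sum over k = 15,...,17: E = 19/4 + 19/3 + 19/2 = 20.583.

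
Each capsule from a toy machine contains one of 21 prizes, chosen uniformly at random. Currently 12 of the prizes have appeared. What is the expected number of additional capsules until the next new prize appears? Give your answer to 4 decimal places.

2.3333

Each capsule yields a new prize with probability (21-12)/21 = 9/21, so the wait is geometric with mean 21/9.
E = 21/9 = 2.33333.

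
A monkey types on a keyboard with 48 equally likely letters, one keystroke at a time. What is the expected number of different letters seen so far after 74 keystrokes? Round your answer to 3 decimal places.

For each letter, P(seen in 74 keystrokes) = 1 - (47/48)^74 = 0.7894.
By linearity of expectation, E[distinct seen] = 48·(1 - (47/48)^74) = 37.8928.

37.893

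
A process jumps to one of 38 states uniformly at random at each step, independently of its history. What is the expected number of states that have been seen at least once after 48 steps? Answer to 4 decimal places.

For each state, P(seen in 48 steps) = 1 - (37/38)^48 = 0.72198.
By linearity of expectation, E[distinct seen] = 38·(1 - (37/38)^48) = 27.43538.

27.4354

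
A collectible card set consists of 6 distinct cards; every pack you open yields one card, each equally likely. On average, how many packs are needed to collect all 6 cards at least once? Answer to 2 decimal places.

14.70

Split into phases: going from k distinct to k+1 distinct takes on average 6/(6-k) packs.
E[T] = 6/6 + 6/5 + 6/4 + 6/3 + 6/2 + 6/1 = 6·H_{6}.
H_{6} = 2.450, so E[T] = 14.700.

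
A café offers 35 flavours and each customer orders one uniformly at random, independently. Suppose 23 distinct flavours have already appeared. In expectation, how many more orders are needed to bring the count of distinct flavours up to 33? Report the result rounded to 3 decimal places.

With k distinct flavours already seen, the next new one takes an expected 35/(35-k) orders.
Sum over k = 23,...,32: E = 35/12 + 35/11 + 35/10 + ... + 35/4 + 35/3 = 56.1124.

56.112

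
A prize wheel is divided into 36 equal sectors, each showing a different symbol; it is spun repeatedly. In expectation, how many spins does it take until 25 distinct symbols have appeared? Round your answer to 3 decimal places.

With k distinct symbols already seen, the next new one arrives after an expected 36/(36-k) spins.
Sum over k = 0,...,24: E = 36/36 + 36/35 + 36/34 + ... + 36/13 + 36/12 = 41.5685.

41.569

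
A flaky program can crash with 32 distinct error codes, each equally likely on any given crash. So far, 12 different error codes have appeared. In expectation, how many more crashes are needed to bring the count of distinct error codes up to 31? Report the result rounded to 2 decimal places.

The wait to go from k to k+1 distinct error codes is geometric with mean 32/(32-k).
Sum over k = 12,...,30: E = 32/20 + 32/19 + 32/18 + ... + 32/3 + 32/2 = 83.128.

83.13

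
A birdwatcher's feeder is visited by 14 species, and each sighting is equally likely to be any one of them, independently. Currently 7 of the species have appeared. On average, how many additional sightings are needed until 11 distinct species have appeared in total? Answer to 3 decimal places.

10.633

The wait to go from k to k+1 distinct species is geometric with mean 14/(14-k).
Sum over k = 7,...,10: E = 14/7 + 14/6 + 14/5 + 14/4 = 10.6333.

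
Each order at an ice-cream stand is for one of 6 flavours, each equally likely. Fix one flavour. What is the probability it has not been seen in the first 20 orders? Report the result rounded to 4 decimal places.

Each order misses the fixed flavour with probability (6-1)/6 = 5/6, independently.
P(still missing after 20) = (5/6)^20 = 0.02608.

0.0261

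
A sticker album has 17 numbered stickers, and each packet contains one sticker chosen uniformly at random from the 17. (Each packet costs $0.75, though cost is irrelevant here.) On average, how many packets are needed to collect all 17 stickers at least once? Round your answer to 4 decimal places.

The wait to go from k to k+1 distinct stickers is geometric with mean 17/(17-k).
E[T] = 17/17 + 17/16 + 17/15 + ... + 17/2 + 17/1 = 17·H_{17}.
H_{17} = 3.43955, so E[T] = 58.47239.

58.4724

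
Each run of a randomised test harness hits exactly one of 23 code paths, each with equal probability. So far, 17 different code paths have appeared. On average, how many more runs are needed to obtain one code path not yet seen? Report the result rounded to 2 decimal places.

3.83

Each run yields a new code path with probability (23-17)/23 = 6/23, so the wait is geometric with mean 23/6.
E = 23/6 = 3.833.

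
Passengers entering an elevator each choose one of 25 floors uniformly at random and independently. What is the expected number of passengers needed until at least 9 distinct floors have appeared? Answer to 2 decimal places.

With k distinct floors already seen, the next new one arrives after an expected 25/(25-k) passengers.
Sum over k = 0,...,8: E = 25/25 + 25/24 + 25/23 + ... + 25/18 + 25/17 = 10.881.

10.88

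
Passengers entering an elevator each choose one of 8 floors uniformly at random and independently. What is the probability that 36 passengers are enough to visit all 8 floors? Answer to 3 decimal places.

Let A_i be the event that floor i is missing after 36 passengers. By inclusion–exclusion on the A_i,
P(all seen) = Σ_{j=0}^{8} (-1)^j C(8,j)((8-j)/8)^36
= 1.0000 - 0.0654 + 0.0009 - 0.0000 + 0.0000 - 0.0000 + 0.0000 - 0.0000 + 0.0000
= 0.9355.

0.936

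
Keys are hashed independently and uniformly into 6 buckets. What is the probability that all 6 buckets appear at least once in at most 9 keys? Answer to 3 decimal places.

0.189

By inclusion–exclusion over which buckets are missing,
P(all seen) = Σ_{j=0}^{6} (-1)^j C(6,j)((6-j)/6)^9
= 1.0000 - 1.1628 + 0.3902 - 0.0391 + 0.0008 - 0.0000 + 0.0000
= 0.1890.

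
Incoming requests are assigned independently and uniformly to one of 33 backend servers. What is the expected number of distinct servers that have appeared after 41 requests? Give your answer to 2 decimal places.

For each server, P(seen in 41 requests) = 1 - (32/33)^41 = 0.717.
By linearity of expectation, E[distinct seen] = 33·(1 - (32/33)^41) = 23.655.

23.65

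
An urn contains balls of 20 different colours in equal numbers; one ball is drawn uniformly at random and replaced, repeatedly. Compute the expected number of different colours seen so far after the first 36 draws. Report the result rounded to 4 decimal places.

For each colour, P(seen in 36 draws) = 1 - (19/20)^36 = 0.84222.
By linearity of expectation, E[distinct seen] = 20·(1 - (19/20)^36) = 16.84442.

16.8444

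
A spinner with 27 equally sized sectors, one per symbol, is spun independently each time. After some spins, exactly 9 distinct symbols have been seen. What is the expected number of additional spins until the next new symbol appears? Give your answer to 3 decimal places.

1.500

The number of spins until the next new symbol is geometric with success probability 18/27, so its mean is 27/18.
E = 27/18 = 1.5000.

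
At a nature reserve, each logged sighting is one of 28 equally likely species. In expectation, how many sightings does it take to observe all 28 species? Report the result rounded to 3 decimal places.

109.961

Split into phases: going from k distinct to k+1 distinct takes on average 28/(28-k) sightings.
E[T] = 28/28 + 28/27 + 28/26 + ... + 28/2 + 28/1 = 28·H_{28}.
H_{28} = 3.9272, so E[T] = 109.9608.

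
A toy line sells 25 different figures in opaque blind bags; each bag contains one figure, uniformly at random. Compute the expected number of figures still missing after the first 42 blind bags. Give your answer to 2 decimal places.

For each figure, P(unseen after 42) = (24/25)^42 = 0.180.
By linearity of expectation, E[unseen] = 25·(24/25)^42 = 4.501.

4.50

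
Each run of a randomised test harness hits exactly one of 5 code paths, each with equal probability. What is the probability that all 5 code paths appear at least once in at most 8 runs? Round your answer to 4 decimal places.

0.3226

Let A_i be the event that code path i is missing after 8 runs. By inclusion–exclusion on the A_i,
P(all seen) = Σ_{j=0}^{5} (-1)^j C(5,j)((5-j)/5)^8
= 1.00000 - 0.83886 + 0.16796 - 0.00655 + 0.00001 - 0.00000
= 0.32256.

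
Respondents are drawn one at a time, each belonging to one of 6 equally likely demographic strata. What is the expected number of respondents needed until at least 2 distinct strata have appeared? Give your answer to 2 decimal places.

With k distinct strata already seen, the next new one arrives after an expected 6/(6-k) respondents.
Sum over k = 0,...,1: E = 6/6 + 6/5 = 2.200.

2.20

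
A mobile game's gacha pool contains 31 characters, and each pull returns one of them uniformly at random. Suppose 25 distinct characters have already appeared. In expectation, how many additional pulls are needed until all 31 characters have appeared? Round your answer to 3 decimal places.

From k distinct to k+1 distinct takes on average 31/(31-k) pulls.
Sum over k = 25,...,30: E = 31/6 + 31/5 + 31/4 + 31/3 + 31/2 + 31/1 = 75.9500.

75.950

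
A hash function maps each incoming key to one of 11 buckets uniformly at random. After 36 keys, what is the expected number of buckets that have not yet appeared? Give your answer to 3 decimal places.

0.356

For each bucket, P(unseen after 36) = (10/11)^36 = 0.0323.
By linearity of expectation, E[unseen] = 11·(10/11)^36 = 0.3558.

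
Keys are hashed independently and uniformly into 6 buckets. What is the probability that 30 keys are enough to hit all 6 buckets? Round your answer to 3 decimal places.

By inclusion–exclusion over which buckets are missing,
P(all seen) = Σ_{j=0}^{6} (-1)^j C(6,j)((6-j)/6)^30
= 1.0000 - 0.0253 + 0.0001 - 0.0000 + 0.0000 - 0.0000 + 0.0000
= 0.9748.

0.975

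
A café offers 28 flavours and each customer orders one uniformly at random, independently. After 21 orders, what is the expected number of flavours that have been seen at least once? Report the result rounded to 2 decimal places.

For each flavour, P(seen in 21 orders) = 1 - (27/28)^21 = 0.534.
By linearity of expectation, E[distinct seen] = 28·(1 - (27/28)^21) = 14.954.

14.95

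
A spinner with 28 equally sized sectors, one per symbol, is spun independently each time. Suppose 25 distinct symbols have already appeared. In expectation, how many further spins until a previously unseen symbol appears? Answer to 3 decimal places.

9.333

The number of spins until the next new symbol is geometric with success probability 3/28, so its mean is 28/3.
E = 28/3 = 9.3333.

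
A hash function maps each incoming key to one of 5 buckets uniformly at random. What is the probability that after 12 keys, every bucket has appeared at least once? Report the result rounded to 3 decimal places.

0.678

By inclusion–exclusion over which buckets are missing,
P(all seen) = Σ_{j=0}^{5} (-1)^j C(5,j)((5-j)/5)^12
= 1.0000 - 0.3436 + 0.0218 - 0.0002 + 0.0000 - 0.0000
= 0.6780.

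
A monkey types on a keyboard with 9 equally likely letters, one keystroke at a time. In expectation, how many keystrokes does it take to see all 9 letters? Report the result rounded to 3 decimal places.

Split into phases: going from k distinct to k+1 distinct takes on average 9/(9-k) keystrokes.
E[T] = 9/9 + 9/8 + 9/7 + ... + 9/2 + 9/1 = 9·H_{9}.
H_{9} = 2.8290, so E[T] = 25.4607.

25.461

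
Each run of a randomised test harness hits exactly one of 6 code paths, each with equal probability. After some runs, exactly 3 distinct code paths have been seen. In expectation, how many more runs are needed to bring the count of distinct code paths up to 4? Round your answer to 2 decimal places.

With k distinct code paths already seen, the next new one takes an expected 6/(6-k) runs.
Only the k = 3 term is needed: E = 6/3 = 2.000.

2.00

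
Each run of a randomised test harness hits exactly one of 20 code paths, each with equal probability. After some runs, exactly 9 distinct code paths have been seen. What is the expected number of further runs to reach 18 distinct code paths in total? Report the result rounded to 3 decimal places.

With k distinct code paths already seen, the next new one takes an expected 20/(20-k) runs.
Sum over k = 9,...,17: E = 20/11 + 20/10 + 20/9 + ... + 20/4 + 20/3 = 30.3975.

30.398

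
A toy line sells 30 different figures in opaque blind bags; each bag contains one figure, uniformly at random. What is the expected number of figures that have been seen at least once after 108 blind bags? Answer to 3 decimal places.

29.229

For each figure, P(seen in 108 blind bags) = 1 - (29/30)^108 = 0.9743.
By linearity of expectation, E[distinct seen] = 30·(1 - (29/30)^108) = 29.2291.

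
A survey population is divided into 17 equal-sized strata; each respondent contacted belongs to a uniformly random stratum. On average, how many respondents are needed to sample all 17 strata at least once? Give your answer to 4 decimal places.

58.4724

After k distinct strata have appeared, the next respondent gives a new one with probability (17-k)/17, so the expected wait for the (k+1)-th is 17/(17-k).
E[T] = 17/17 + 17/16 + 17/15 + ... + 17/2 + 17/1 = 17·H_{17}.
H_{17} = 3.43955, so E[T] = 58.47239.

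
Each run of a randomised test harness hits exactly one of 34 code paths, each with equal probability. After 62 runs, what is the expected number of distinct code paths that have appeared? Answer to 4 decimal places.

For each code path, P(seen in 62 runs) = 1 - (33/34)^62 = 0.84290.
By linearity of expectation, E[distinct seen] = 34·(1 - (33/34)^62) = 28.65866.

28.6587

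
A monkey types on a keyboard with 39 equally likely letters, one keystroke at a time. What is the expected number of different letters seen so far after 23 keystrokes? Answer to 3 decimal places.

For each letter, P(seen in 23 keystrokes) = 1 - (38/39)^23 = 0.4498.
By linearity of expectation, E[distinct seen] = 39·(1 - (38/39)^23) = 17.5414.

17.541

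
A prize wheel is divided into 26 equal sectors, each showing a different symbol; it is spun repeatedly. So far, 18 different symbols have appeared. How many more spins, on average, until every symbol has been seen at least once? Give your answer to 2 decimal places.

70.66

From k distinct to k+1 distinct takes on average 26/(26-k) spins.
Sum over k = 18,...,25: E = 26/8 + 26/7 + 26/6 + ... + 26/2 + 26/1 = 70.664.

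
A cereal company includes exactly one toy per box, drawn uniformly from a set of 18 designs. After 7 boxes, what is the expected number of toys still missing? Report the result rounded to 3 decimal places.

12.064

For each toy, P(unseen after 7) = (17/18)^7 = 0.6702.
By linearity of expectation, E[unseen] = 18·(17/18)^7 = 12.0644.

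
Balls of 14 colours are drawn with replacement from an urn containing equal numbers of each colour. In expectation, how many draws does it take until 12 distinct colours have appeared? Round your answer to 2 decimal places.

With k distinct colours already seen, the next new one arrives after an expected 14/(14-k) draws.
Sum over k = 0,...,11: E = 14/14 + 14/13 + 14/12 + ... + 14/4 + 14/3 = 24.522.

24.52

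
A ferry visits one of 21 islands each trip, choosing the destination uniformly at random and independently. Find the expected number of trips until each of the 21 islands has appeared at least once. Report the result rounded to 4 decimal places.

Split into phases: going from k distinct to k+1 distinct takes on average 21/(21-k) trips.
E[T] = 21/21 + 21/20 + 21/19 + ... + 21/2 + 21/1 = 21·H_{21}.
H_{21} = 3.64536, so E[T] = 76.55253.

76.5525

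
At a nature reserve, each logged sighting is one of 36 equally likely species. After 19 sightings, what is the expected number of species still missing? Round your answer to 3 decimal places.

21.079

For each species, P(unseen after 19) = (35/36)^19 = 0.5855.
By linearity of expectation, E[unseen] = 36·(35/36)^19 = 21.0789.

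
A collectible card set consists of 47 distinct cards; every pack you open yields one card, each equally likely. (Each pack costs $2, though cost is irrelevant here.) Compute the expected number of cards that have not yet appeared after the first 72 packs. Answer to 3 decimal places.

For each card, P(unseen after 72) = (46/47)^72 = 0.2126.
By linearity of expectation, E[unseen] = 47·(46/47)^72 = 9.9912.

9.991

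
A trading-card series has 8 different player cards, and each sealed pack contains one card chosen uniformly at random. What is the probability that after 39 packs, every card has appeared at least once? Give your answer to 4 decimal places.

0.9566

Let A_i be the event that card i is missing after 39 packs. By inclusion–exclusion on the A_i,
P(all seen) = Σ_{j=0}^{8} (-1)^j C(8,j)((8-j)/8)^39
= 1.00000 - 0.04379 + 0.00038 - 0.00000 + 0.00000 - 0.00000 + 0.00000 - 0.00000 + 0.00000
= 0.95658.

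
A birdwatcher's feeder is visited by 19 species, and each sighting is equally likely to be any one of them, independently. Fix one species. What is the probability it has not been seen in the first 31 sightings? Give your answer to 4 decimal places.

0.1871

On each sighting the fixed species fails to appear with probability 18/19.
P(still missing after 31) = (18/19)^31 = 0.18711.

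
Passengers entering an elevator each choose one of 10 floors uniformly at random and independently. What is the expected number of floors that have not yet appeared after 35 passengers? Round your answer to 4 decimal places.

0.2503

For each floor, P(unseen after 35) = (9/10)^35 = 0.02503.
By linearity of expectation, E[unseen] = 10·(9/10)^35 = 0.25032.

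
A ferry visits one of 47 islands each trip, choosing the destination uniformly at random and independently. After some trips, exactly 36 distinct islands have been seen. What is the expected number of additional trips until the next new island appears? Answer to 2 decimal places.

The number of trips until the next new island is geometric with success probability 11/47, so its mean is 47/11.
E = 47/11 = 4.273.

4.27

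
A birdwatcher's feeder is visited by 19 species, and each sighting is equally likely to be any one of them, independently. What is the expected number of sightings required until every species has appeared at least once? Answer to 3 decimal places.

67.407

The wait to go from k to k+1 distinct species is geometric with mean 19/(19-k).
E[T] = 19/19 + 19/18 + 19/17 + ... + 19/2 + 19/1 = 19·H_{19}.
H_{19} = 3.5477, so E[T] = 67.4071.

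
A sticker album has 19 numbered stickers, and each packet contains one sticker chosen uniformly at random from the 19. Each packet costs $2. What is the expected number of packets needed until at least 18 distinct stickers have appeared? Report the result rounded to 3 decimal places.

With k distinct stickers already seen, the next new one arrives after an expected 19/(19-k) packets.
Sum over k = 0,...,17: E = 19/19 + 19/18 + 19/17 + ... + 19/3 + 19/2 = 48.4071.

48.407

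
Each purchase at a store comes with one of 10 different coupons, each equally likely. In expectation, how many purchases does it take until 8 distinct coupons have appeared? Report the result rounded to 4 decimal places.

14.2897

Going from k to k+1 distinct takes a geometric number of purchases with mean 10/(10-k).
Sum over k = 0,...,7: E = 10/10 + 10/9 + 10/8 + ... + 10/4 + 10/3 = 14.28968.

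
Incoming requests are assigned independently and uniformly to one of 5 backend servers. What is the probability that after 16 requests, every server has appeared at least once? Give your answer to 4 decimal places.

0.8621

By inclusion–exclusion over which servers are missing,
P(all seen) = Σ_{j=0}^{5} (-1)^j C(5,j)((5-j)/5)^16
= 1.00000 - 0.14074 + 0.00282 - 0.00000 + 0.00000 - 0.00000
= 0.86208.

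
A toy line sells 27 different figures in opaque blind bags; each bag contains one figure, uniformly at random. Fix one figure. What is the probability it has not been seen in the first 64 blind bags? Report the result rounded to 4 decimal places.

Each blind bag misses the fixed figure with probability (27-1)/27 = 26/27, independently.
P(still missing after 64) = (26/27)^64 = 0.08933.

0.0893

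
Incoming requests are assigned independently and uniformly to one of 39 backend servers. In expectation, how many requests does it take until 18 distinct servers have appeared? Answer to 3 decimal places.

23.719

Going from k to k+1 distinct takes a geometric number of requests with mean 39/(39-k).
Sum over k = 0,...,17: E = 39/39 + 39/38 + 39/37 + ... + 39/23 + 39/22 = 23.7192.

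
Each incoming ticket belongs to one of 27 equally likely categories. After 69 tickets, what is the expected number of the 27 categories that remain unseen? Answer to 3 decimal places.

For each category, P(unseen after 69) = (26/27)^69 = 0.0740.
By linearity of expectation, E[unseen] = 27·(26/27)^69 = 1.9972.

1.997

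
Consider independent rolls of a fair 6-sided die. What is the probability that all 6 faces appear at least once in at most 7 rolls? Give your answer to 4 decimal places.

0.0540

By inclusion–exclusion over which faces are missing,
P(all seen) = Σ_{j=0}^{6} (-1)^j C(6,j)((6-j)/6)^7
= 1.00000 - 1.67449 + 0.87791 - 0.15625 + 0.00686 - 0.00002 + 0.00000
= 0.05401.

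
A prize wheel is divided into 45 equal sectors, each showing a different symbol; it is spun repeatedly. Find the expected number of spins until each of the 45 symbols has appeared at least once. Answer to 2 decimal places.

Split into phases: going from k distinct to k+1 distinct takes on average 45/(45-k) spins.
E[T] = 45/45 + 45/44 + 45/43 + ... + 45/2 + 45/1 = 45·H_{45}.
H_{45} = 4.395, so E[T] = 197.773.

197.77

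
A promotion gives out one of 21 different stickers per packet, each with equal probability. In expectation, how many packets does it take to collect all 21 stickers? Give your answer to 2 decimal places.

Split into phases: going from k distinct to k+1 distinct takes on average 21/(21-k) packets.
E[T] = 21/21 + 21/20 + 21/19 + ... + 21/2 + 21/1 = 21·H_{21}.
H_{21} = 3.645, so E[T] = 76.553.

76.55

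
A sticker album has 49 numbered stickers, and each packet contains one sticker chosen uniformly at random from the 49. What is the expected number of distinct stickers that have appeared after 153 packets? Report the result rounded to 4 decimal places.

46.9102

For each sticker, P(seen in 153 packets) = 1 - (48/49)^153 = 0.95735.
By linearity of expectation, E[distinct seen] = 49·(1 - (48/49)^153) = 46.91020.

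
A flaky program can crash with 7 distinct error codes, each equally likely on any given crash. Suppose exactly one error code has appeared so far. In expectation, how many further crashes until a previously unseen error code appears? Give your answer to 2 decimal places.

1.17

Each crash yields a new error code with probability (7-1)/7 = 6/7, so the wait is geometric with mean 7/6.
E = 7/6 = 1.167.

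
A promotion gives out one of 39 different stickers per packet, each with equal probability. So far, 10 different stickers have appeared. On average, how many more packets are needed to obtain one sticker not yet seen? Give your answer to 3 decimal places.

1.345

Each packet yields a new sticker with probability (39-10)/39 = 29/39, so the wait is geometric with mean 39/29.
E = 39/29 = 1.3448.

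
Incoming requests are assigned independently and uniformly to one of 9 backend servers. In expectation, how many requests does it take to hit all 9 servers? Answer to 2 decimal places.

25.46

Split into phases: going from k distinct to k+1 distinct takes on average 9/(9-k) requests.
E[T] = 9/9 + 9/8 + 9/7 + ... + 9/2 + 9/1 = 9·H_{9}.
H_{9} = 2.829, so E[T] = 25.461.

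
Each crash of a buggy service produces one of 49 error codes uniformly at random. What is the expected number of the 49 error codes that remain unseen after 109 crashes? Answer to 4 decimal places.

5.1775

For each error code, P(unseen after 109) = (48/49)^109 = 0.10566.
By linearity of expectation, E[unseen] = 49·(48/49)^109 = 5.17748.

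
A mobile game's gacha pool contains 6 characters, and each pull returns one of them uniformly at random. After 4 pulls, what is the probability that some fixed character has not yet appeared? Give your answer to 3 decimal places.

0.482

Each pull misses the fixed character with probability (6-1)/6 = 5/6, independently.
P(still missing after 4) = (5/6)^4 = 0.4823.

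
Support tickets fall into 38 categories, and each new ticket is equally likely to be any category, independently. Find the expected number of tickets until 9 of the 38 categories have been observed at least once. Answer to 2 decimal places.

10.12

Going from k to k+1 distinct takes a geometric number of tickets with mean 38/(38-k).
Sum over k = 0,...,8: E = 38/38 + 38/37 + 38/36 + ... + 38/31 + 38/30 = 10.117.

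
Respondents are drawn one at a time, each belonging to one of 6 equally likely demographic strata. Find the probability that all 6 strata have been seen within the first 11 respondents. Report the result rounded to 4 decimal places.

0.3562

Let A_i be the event that stratum i is missing after 11 respondents. By inclusion–exclusion on the A_i,
P(all seen) = Σ_{j=0}^{6} (-1)^j C(6,j)((6-j)/6)^11
= 1.00000 - 0.80753 + 0.17342 - 0.00977 + 0.00008 - 0.00000 + 0.00000
= 0.35621.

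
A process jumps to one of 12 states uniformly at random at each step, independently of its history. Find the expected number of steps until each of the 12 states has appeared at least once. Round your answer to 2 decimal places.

37.24

After k distinct states have appeared, the next step gives a new one with probability (12-k)/12, so the expected wait for the (k+1)-th is 12/(12-k).
E[T] = 12/12 + 12/11 + 12/10 + ... + 12/2 + 12/1 = 12·H_{12}.
H_{12} = 3.103, so E[T] = 37.239.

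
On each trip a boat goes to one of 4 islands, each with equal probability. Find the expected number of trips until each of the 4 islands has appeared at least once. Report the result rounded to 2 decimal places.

The wait to go from k to k+1 distinct islands is geometric with mean 4/(4-k).
E[T] = 4/4 + 4/3 + 4/2 + 4/1 = 4·H_{4}.
H_{4} = 2.083, so E[T] = 8.333.

8.33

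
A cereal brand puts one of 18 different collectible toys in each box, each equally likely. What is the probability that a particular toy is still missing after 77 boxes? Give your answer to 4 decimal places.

On each box the fixed toy fails to appear with probability 17/18.
P(still missing after 77) = (17/18)^77 = 0.01226.

0.0123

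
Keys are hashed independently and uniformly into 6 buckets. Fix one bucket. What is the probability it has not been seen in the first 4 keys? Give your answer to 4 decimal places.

0.4823

On each key the fixed bucket fails to appear with probability 5/6.
P(still missing after 4) = (5/6)^4 = 0.48225.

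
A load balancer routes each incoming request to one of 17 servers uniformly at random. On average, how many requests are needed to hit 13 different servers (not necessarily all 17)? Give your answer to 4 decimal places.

23.0557

With k distinct servers already seen, the next new one arrives after an expected 17/(17-k) requests.
Sum over k = 0,...,12: E = 17/17 + 17/16 + 17/15 + ... + 17/6 + 17/5 = 23.05573.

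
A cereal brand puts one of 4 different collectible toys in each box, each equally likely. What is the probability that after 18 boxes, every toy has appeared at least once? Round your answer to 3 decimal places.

0.977

By inclusion–exclusion over which toys are missing,
P(all seen) = Σ_{j=0}^{4} (-1)^j C(4,j)((4-j)/4)^18
= 1.0000 - 0.0226 + 0.0000 - 0.0000 + 0.0000
= 0.9775.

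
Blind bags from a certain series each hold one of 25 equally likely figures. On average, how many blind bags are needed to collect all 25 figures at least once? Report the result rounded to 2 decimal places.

95.40

Split into phases: going from k distinct to k+1 distinct takes on average 25/(25-k) blind bags.
E[T] = 25/25 + 25/24 + 25/23 + ... + 25/2 + 25/1 = 25·H_{25}.
H_{25} = 3.816, so E[T] = 95.399.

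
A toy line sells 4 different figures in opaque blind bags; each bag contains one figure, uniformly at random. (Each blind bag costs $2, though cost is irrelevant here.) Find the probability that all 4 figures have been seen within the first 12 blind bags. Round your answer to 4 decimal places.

Let A_i be the event that figure i is missing after 12 blind bags. By inclusion–exclusion on the A_i,
P(all seen) = Σ_{j=0}^{4} (-1)^j C(4,j)((4-j)/4)^12
= 1.00000 - 0.12671 + 0.00146 - 0.00000 + 0.00000
= 0.87476.

0.8748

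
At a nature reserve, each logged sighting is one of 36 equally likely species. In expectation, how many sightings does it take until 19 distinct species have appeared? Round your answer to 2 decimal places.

Going from k to k+1 distinct takes a geometric number of sightings with mean 36/(36-k).
Sum over k = 0,...,18: E = 36/36 + 36/35 + 36/34 + ... + 36/19 + 36/18 = 26.460.

26.46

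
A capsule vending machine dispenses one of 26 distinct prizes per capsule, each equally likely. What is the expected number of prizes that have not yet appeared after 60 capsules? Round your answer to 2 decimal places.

For each prize, P(unseen after 60) = (25/26)^60 = 0.095.
By linearity of expectation, E[unseen] = 26·(25/26)^60 = 2.472.

2.47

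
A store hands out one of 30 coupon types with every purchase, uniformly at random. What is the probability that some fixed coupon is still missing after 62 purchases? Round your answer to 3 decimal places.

On each purchase the fixed coupon fails to appear with probability 29/30.
P(still missing after 62) = (29/30)^62 = 0.1222.

0.122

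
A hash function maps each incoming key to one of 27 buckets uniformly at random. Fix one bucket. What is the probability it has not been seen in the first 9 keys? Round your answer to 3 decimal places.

On each key the fixed bucket fails to appear with probability 26/27.
P(still missing after 9) = (26/27)^9 = 0.7120.

0.712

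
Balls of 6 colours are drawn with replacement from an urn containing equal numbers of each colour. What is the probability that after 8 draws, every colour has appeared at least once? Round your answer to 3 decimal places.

0.114

By inclusion–exclusion over which colours are missing,
P(all seen) = Σ_{j=0}^{6} (-1)^j C(6,j)((6-j)/6)^8
= 1.0000 - 1.3954 + 0.5853 - 0.0781 + 0.0023 - 0.0000 + 0.0000
= 0.1140.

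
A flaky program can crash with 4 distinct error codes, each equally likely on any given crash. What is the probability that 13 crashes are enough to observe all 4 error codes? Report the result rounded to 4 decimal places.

Let A_i be the event that error code i is missing after 13 crashes. By inclusion–exclusion on the A_i,
P(all seen) = Σ_{j=0}^{4} (-1)^j C(4,j)((4-j)/4)^13
= 1.00000 - 0.09503 + 0.00073 - 0.00000 + 0.00000
= 0.90570.

0.9057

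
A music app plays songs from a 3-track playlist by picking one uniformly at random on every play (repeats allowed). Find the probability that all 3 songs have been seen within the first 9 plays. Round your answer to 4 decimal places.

By inclusion–exclusion over which songs are missing,
P(all seen) = Σ_{j=0}^{3} (-1)^j C(3,j)((3-j)/3)^9
= 1.00000 - 0.07804 + 0.00015 - 0.00000
= 0.92212.

0.9221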